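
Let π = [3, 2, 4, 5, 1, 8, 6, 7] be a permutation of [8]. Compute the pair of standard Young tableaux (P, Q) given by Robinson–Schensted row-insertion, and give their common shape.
P = [1, 4, 5, 6, 7] / [2, 8] / [3];  Q = [1, 3, 4, 6, 8] / [2, 7] / [5];  common shape = (5, 2, 1)

Row-insert the values π_1, π_2, … into P one at a time, bumping the leftmost entry strictly greater than the inserted value down to the next row. The recording tableau Q records, in position (i, j), the step at which that cell was added to P.
  Insert 3 (step 1): P = [3];  Q = [1]
  Insert 2 (step 2): P = [2] / [3];  Q = [1] / [2]
  Insert 4 (step 3): P = [2, 4] / [3];  Q = [1, 3] / [2]
  Insert 5 (step 4): P = [2, 4, 5] / [3];  Q = [1, 3, 4] / [2]
  Insert 1 (step 5): P = [1, 4, 5] / [2] / [3];  Q = [1, 3, 4] / [2] / [5]
  Insert 8 (step 6): P = [1, 4, 5, 8] / [2] / [3];  Q = [1, 3, 4, 6] / [2] / [5]
  Insert 6 (step 7): P = [1, 4, 5, 6] / [2, 8] / [3];  Q = [1, 3, 4, 6] / [2, 7] / [5]
  Insert 7 (step 8): P = [1, 4, 5, 6, 7] / [2, 8] / [3];  Q = [1, 3, 4, 6, 8] / [2, 7] / [5]
Final shape: (5, 2, 1).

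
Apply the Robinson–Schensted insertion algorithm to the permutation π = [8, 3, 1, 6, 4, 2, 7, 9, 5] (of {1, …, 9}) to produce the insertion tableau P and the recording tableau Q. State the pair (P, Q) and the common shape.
P = [1, 2, 5, 9] / [3, 4, 7] / [6] / [8];  Q = [1, 4, 7, 8] / [2, 5, 9] / [3] / [6];  common shape = (4, 3, 1, 1)

Row-insert the values π_1, π_2, … into P one at a time, bumping the leftmost entry strictly greater than the inserted value down to the next row. The recording tableau Q records, in position (i, j), the step at which that cell was added to P.
  Insert 8 (step 1): P = [8];  Q = [1]
  Insert 3 (step 2): P = [3] / [8];  Q = [1] / [2]
  Insert 1 (step 3): P = [1] / [3] / [8];  Q = [1] / [2] / [3]
  Insert 6 (step 4): P = [1, 6] / [3] / [8];  Q = [1, 4] / [2] / [3]
  Insert 4 (step 5): P = [1, 4] / [3, 6] / [8];  Q = [1, 4] / [2, 5] / [3]
  Insert 2 (step 6): P = [1, 2] / [3, 4] / [6] / [8];  Q = [1, 4] / [2, 5] / [3] / [6]
  Insert 7 (step 7): P = [1, 2, 7] / [3, 4] / [6] / [8];  Q = [1, 4, 7] / [2, 5] / [3] / [6]
  Insert 9 (step 8): P = [1, 2, 7, 9] / [3, 4] / [6] / [8];  Q = [1, 4, 7, 8] / [2, 5] / [3] / [6]
  Insert 5 (step 9): P = [1, 2, 5, 9] / [3, 4, 7] / [6] / [8];  Q = [1, 4, 7, 8] / [2, 5, 9] / [3] / [6]
Final shape: (4, 3, 1, 1).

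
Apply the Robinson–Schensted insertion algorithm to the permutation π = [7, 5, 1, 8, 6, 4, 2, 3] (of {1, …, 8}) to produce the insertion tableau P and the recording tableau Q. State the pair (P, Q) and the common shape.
P = [1, 2, 3] / [4, 6] / [5, 8] / [7];  Q = [1, 4, 8] / [2, 5] / [3, 6] / [7];  common shape = (3, 2, 2, 1)

Row-insert the values π_1, π_2, … into P one at a time, bumping the leftmost entry strictly greater than the inserted value down to the next row. The recording tableau Q records, in position (i, j), the step at which that cell was added to P.
  Insert 7 (step 1): P = [7];  Q = [1]
  Insert 5 (step 2): P = [5] / [7];  Q = [1] / [2]
  Insert 1 (step 3): P = [1] / [5] / [7];  Q = [1] / [2] / [3]
  Insert 8 (step 4): P = [1, 8] / [5] / [7];  Q = [1, 4] / [2] / [3]
  Insert 6 (step 5): P = [1, 6] / [5, 8] / [7];  Q = [1, 4] / [2, 5] / [3]
  Insert 4 (step 6): P = [1, 4] / [5, 6] / [7, 8];  Q = [1, 4] / [2, 5] / [3, 6]
  Insert 2 (step 7): P = [1, 2] / [4, 6] / [5, 8] / [7];  Q = [1, 4] / [2, 5] / [3, 6] / [7]
  Insert 3 (step 8): P = [1, 2, 3] / [4, 6] / [5, 8] / [7];  Q = [1, 4, 8] / [2, 5] / [3, 6] / [7]
Final shape: (3, 2, 2, 1).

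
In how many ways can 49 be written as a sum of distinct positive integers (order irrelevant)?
q(49) = 3264

A partition into distinct parts is a strictly decreasing sequence summing to n. The recurrence d(n, m) = d(n, m−1) + d(n−m, m−1) (use part m at most once) with q(n) = d(n, n) gives q(49) = 3264. (Euler's theorem: # distinct-part partitions = # odd-part partitions.)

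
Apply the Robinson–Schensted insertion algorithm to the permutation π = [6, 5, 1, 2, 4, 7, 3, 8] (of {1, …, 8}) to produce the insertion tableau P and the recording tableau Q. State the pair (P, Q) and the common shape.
P = [1, 2, 3, 7, 8] / [4] / [5] / [6];  Q = [1, 4, 5, 6, 8] / [2] / [3] / [7];  common shape = (5, 1, 1, 1)

Row-insert the values π_1, π_2, … into P one at a time, bumping the leftmost entry strictly greater than the inserted value down to the next row. The recording tableau Q records, in position (i, j), the step at which that cell was added to P.
  Insert 6 (step 1): P = [6];  Q = [1]
  Insert 5 (step 2): P = [5] / [6];  Q = [1] / [2]
  Insert 1 (step 3): P = [1] / [5] / [6];  Q = [1] / [2] / [3]
  Insert 2 (step 4): P = [1, 2] / [5] / [6];  Q = [1, 4] / [2] / [3]
  Insert 4 (step 5): P = [1, 2, 4] / [5] / [6];  Q = [1, 4, 5] / [2] / [3]
  Insert 7 (step 6): P = [1, 2, 4, 7] / [5] / [6];  Q = [1, 4, 5, 6] / [2] / [3]
  Insert 3 (step 7): P = [1, 2, 3, 7] / [4] / [5] / [6];  Q = [1, 4, 5, 6] / [2] / [3] / [7]
  Insert 8 (step 8): P = [1, 2, 3, 7, 8] / [4] / [5] / [6];  Q = [1, 4, 5, 6, 8] / [2] / [3] / [7]
Final shape: (5, 1, 1, 1).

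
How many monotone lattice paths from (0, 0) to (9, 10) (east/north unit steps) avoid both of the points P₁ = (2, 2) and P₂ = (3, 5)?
Number of paths = 38984

Inclusion–exclusion. Total paths: C(19, 9) = 92378. Through P₁: C(4, 2)·C(15, 7) = 38610. Through P₂: C(8, 3)·C(11, 6) = 25872. Since P₁ is strictly southwest of P₂, a monotone path through both must visit P₁ then P₂; paths through both = C(4, 2)·C(4, 1)·C(11, 6) = 11088. Avoid both = 92378 − 38610 − 25872 + 11088 = 38984.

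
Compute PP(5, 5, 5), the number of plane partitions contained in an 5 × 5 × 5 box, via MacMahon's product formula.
PP(5, 5, 5) = 267227532

Evaluate the triple product over i = 1..5, j = 1..5, k = 1..5. The factors are (2/1) · (3/2) · (4/3) · (5/4) · (6/5) · (3/2) · (4/3) · (5/4) · … (125 factors total). The numerators and denominators telescope so the product is an integer; carrying out the multiplication exactly gives PP(5, 5, 5) = 267227532.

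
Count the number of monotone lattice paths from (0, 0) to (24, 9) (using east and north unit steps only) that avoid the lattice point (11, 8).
Number of paths = 37508952

Total paths from (0, 0) to (24, 9): C(33, 24) = 38567100. Paths through (11, 8): (paths (0, 0) → (11, 8)) × (paths (11, 8) → (24, 9)) = C(19, 11) · C(14, 13) = 75582 · 14 = 1058148. Avoidance count = 38567100 − 1058148 = 37508952.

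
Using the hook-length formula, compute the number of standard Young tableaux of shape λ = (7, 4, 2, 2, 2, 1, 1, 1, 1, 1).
# SYT of shape (7, 4, 2, 2, 2, 1, 1, 1, 1, 1) = 746876130

Hook-length formula: f^λ = n! / Π hook(c), product over all cells c of the Young diagram. For λ = (7, 4, 2, 2, 2, 1, 1, 1, 1, 1), n = 22 boxes. Hook lengths by row (left-to-right, top-to-bottom): [16, 10, 6, 5, 3, 2, 1]; [12, 6, 2, 1]; [9, 3]; [8, 2]; [7, 1]; [5]; [4]; [3]; [2]; [1]. Product of hooks = 1504935936000. So f^λ = 22! / 1504935936000 = 1124000727777607680000 / 1504935936000 = 746876130.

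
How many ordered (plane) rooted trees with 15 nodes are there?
C_14 = 2674440

These ordered rooted trees are counted by the Catalan number C_n = (1/(n + 1)) · C(2n, n). For n = 14: C_14 = (1/15) · C(28, 14) = 40116600/15 = 2674440.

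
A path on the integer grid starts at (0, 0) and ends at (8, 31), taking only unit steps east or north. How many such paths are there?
Number of paths = 61523748

A monotone lattice path from (0, 0) to (8, 31) consists of 8 east steps and 31 north steps in some order, so it is determined by which 8 of the 39 steps are east. The count is C(39, 8) = 61523748.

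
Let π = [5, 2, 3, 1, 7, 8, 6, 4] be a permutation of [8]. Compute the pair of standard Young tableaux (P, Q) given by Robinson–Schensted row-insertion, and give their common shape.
P = [1, 3, 4, 8] / [2, 6] / [5, 7];  Q = [1, 3, 5, 6] / [2, 7] / [4, 8];  common shape = (4, 2, 2)

Row-insert the values π_1, π_2, … into P one at a time, bumping the leftmost entry strictly greater than the inserted value down to the next row. The recording tableau Q records, in position (i, j), the step at which that cell was added to P.
  Insert 5 (step 1): P = [5];  Q = [1]
  Insert 2 (step 2): P = [2] / [5];  Q = [1] / [2]
  Insert 3 (step 3): P = [2, 3] / [5];  Q = [1, 3] / [2]
  Insert 1 (step 4): P = [1, 3] / [2] / [5];  Q = [1, 3] / [2] / [4]
  Insert 7 (step 5): P = [1, 3, 7] / [2] / [5];  Q = [1, 3, 5] / [2] / [4]
  Insert 8 (step 6): P = [1, 3, 7, 8] / [2] / [5];  Q = [1, 3, 5, 6] / [2] / [4]
  Insert 6 (step 7): P = [1, 3, 6, 8] / [2, 7] / [5];  Q = [1, 3, 5, 6] / [2, 7] / [4]
  Insert 4 (step 8): P = [1, 3, 4, 8] / [2, 6] / [5, 7];  Q = [1, 3, 5, 6] / [2, 7] / [4, 8]
Final shape: (4, 2, 2).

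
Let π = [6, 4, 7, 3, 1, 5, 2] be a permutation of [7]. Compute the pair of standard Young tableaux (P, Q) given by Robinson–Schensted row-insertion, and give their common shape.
P = [1, 2] / [3, 5] / [4, 7] / [6];  Q = [1, 3] / [2, 6] / [4, 7] / [5];  common shape = (2, 2, 2, 1)

Row-insert the values π_1, π_2, … into P one at a time, bumping the leftmost entry strictly greater than the inserted value down to the next row. The recording tableau Q records, in position (i, j), the step at which that cell was added to P.
  Insert 6 (step 1): P = [6];  Q = [1]
  Insert 4 (step 2): P = [4] / [6];  Q = [1] / [2]
  Insert 7 (step 3): P = [4, 7] / [6];  Q = [1, 3] / [2]
  Insert 3 (step 4): P = [3, 7] / [4] / [6];  Q = [1, 3] / [2] / [4]
  Insert 1 (step 5): P = [1, 7] / [3] / [4] / [6];  Q = [1, 3] / [2] / [4] / [5]
  Insert 5 (step 6): P = [1, 5] / [3, 7] / [4] / [6];  Q = [1, 3] / [2, 6] / [4] / [5]
  Insert 2 (step 7): P = [1, 2] / [3, 5] / [4, 7] / [6];  Q = [1, 3] / [2, 6] / [4, 7] / [5]
Final shape: (2, 2, 2, 1).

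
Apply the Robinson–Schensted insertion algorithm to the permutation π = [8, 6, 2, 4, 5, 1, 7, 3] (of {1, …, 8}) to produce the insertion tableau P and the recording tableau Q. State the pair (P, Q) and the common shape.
P = [1, 3, 5, 7] / [2, 4] / [6] / [8];  Q = [1, 4, 5, 7] / [2, 8] / [3] / [6];  common shape = (4, 2, 1, 1)

Row-insert the values π_1, π_2, … into P one at a time, bumping the leftmost entry strictly greater than the inserted value down to the next row. The recording tableau Q records, in position (i, j), the step at which that cell was added to P.
  Insert 8 (step 1): P = [8];  Q = [1]
  Insert 6 (step 2): P = [6] / [8];  Q = [1] / [2]
  Insert 2 (step 3): P = [2] / [6] / [8];  Q = [1] / [2] / [3]
  Insert 4 (step 4): P = [2, 4] / [6] / [8];  Q = [1, 4] / [2] / [3]
  Insert 5 (step 5): P = [2, 4, 5] / [6] / [8];  Q = [1, 4, 5] / [2] / [3]
  Insert 1 (step 6): P = [1, 4, 5] / [2] / [6] / [8];  Q = [1, 4, 5] / [2] / [3] / [6]
  Insert 7 (step 7): P = [1, 4, 5, 7] / [2] / [6] / [8];  Q = [1, 4, 5, 7] / [2] / [3] / [6]
  Insert 3 (step 8): P = [1, 3, 5, 7] / [2, 4] / [6] / [8];  Q = [1, 4, 5, 7] / [2, 8] / [3] / [6]
Final shape: (4, 2, 1, 1).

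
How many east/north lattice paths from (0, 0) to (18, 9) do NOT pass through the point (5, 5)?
Number of paths = 4087065

Total paths from (0, 0) to (18, 9): C(27, 18) = 4686825. Paths through (5, 5): (paths (0, 0) → (5, 5)) × (paths (5, 5) → (18, 9)) = C(10, 5) · C(17, 13) = 252 · 2380 = 599760. Avoidance count = 4686825 − 599760 = 4087065.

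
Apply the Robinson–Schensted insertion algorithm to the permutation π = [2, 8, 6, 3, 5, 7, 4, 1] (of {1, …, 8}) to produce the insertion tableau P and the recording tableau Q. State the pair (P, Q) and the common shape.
P = [1, 3, 4, 7] / [2] / [5] / [6] / [8];  Q = [1, 2, 5, 6] / [3] / [4] / [7] / [8];  common shape = (4, 1, 1, 1, 1)

Row-insert the values π_1, π_2, … into P one at a time, bumping the leftmost entry strictly greater than the inserted value down to the next row. The recording tableau Q records, in position (i, j), the step at which that cell was added to P.
  Insert 2 (step 1): P = [2];  Q = [1]
  Insert 8 (step 2): P = [2, 8];  Q = [1, 2]
  Insert 6 (step 3): P = [2, 6] / [8];  Q = [1, 2] / [3]
  Insert 3 (step 4): P = [2, 3] / [6] / [8];  Q = [1, 2] / [3] / [4]
  Insert 5 (step 5): P = [2, 3, 5] / [6] / [8];  Q = [1, 2, 5] / [3] / [4]
  Insert 7 (step 6): P = [2, 3, 5, 7] / [6] / [8];  Q = [1, 2, 5, 6] / [3] / [4]
  Insert 4 (step 7): P = [2, 3, 4, 7] / [5] / [6] / [8];  Q = [1, 2, 5, 6] / [3] / [4] / [7]
  Insert 1 (step 8): P = [1, 3, 4, 7] / [2] / [5] / [6] / [8];  Q = [1, 2, 5, 6] / [3] / [4] / [7] / [8]
Final shape: (4, 1, 1, 1, 1).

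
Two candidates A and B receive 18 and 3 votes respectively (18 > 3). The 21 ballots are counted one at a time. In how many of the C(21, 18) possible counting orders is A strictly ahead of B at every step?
Strict-lead orderings = 950

Total orderings of the 21 votes with 18 for A: C(21, 18) = 1330. By the Bertrand ballot formula (Cycle Lemma / reflection principle), the number of orderings in which A is strictly ahead of B throughout is (p − q)/(p + q) · C(p + q, p) = (18 − 3)/(18 + 3) · 1330 = 950.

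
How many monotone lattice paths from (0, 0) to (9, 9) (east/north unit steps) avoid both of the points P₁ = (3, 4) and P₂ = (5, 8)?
Number of paths = 28640

Inclusion–exclusion. Total paths: C(18, 9) = 48620. Through P₁: C(7, 3)·C(11, 6) = 16170. Through P₂: C(13, 5)·C(5, 4) = 6435. Since P₁ is strictly southwest of P₂, a monotone path through both must visit P₁ then P₂; paths through both = C(7, 3)·C(6, 2)·C(5, 4) = 2625. Avoid both = 48620 − 16170 − 6435 + 2625 = 28640.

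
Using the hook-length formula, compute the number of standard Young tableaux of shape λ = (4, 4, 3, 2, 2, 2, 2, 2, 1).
# SYT of shape (4, 4, 3, 2, 2, 2, 2, 2, 1) = 206926720

Hook-length formula: f^λ = n! / Π hook(c), product over all cells c of the Young diagram. For λ = (4, 4, 3, 2, 2, 2, 2, 2, 1), n = 22 boxes. Hook lengths by row (left-to-right, top-to-bottom): [12, 10, 4, 2]; [11, 9, 3, 1]; [9, 7, 1]; [7, 5]; [6, 4]; [5, 3]; [4, 2]; [3, 1]; [1]. Product of hooks = 5431878144000. So f^λ = 22! / 5431878144000 = 1124000727777607680000 / 5431878144000 = 206926720.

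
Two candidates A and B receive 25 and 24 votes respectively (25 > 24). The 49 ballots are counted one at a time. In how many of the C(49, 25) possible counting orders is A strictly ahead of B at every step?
Strict-lead orderings = 1289904147324

Total orderings of the 49 votes with 25 for A: C(49, 25) = 63205303218876. By the Bertrand ballot formula (Cycle Lemma / reflection principle), the number of orderings in which A is strictly ahead of B throughout is (p − q)/(p + q) · C(p + q, p) = (25 − 24)/(25 + 24) · 63205303218876 = 1289904147324.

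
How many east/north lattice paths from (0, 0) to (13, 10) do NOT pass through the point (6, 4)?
Number of paths = 783706

Total paths from (0, 0) to (13, 10): C(23, 13) = 1144066. Paths through (6, 4): (paths (0, 0) → (6, 4)) × (paths (6, 4) → (13, 10)) = C(10, 6) · C(13, 7) = 210 · 1716 = 360360. Avoidance count = 1144066 − 360360 = 783706.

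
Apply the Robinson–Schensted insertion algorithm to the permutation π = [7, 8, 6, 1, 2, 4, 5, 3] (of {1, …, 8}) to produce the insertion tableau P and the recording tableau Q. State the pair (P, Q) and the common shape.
P = [1, 2, 3, 5] / [4, 8] / [6] / [7];  Q = [1, 2, 6, 7] / [3, 5] / [4] / [8];  common shape = (4, 2, 1, 1)

Row-insert the values π_1, π_2, … into P one at a time, bumping the leftmost entry strictly greater than the inserted value down to the next row. The recording tableau Q records, in position (i, j), the step at which that cell was added to P.
  Insert 7 (step 1): P = [7];  Q = [1]
  Insert 8 (step 2): P = [7, 8];  Q = [1, 2]
  Insert 6 (step 3): P = [6, 8] / [7];  Q = [1, 2] / [3]
  Insert 1 (step 4): P = [1, 8] / [6] / [7];  Q = [1, 2] / [3] / [4]
  Insert 2 (step 5): P = [1, 2] / [6, 8] / [7];  Q = [1, 2] / [3, 5] / [4]
  Insert 4 (step 6): P = [1, 2, 4] / [6, 8] / [7];  Q = [1, 2, 6] / [3, 5] / [4]
  Insert 5 (step 7): P = [1, 2, 4, 5] / [6, 8] / [7];  Q = [1, 2, 6, 7] / [3, 5] / [4]
  Insert 3 (step 8): P = [1, 2, 3, 5] / [4, 8] / [6] / [7];  Q = [1, 2, 6, 7] / [3, 5] / [4] / [8]
Final shape: (4, 2, 1, 1).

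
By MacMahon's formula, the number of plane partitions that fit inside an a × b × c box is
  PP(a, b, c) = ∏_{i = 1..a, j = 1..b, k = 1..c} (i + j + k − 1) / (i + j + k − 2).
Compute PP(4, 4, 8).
PP(4, 4, 8) = 184225041

Evaluate the triple product over i = 1..4, j = 1..4, k = 1..8. The factors are (2/1) · (3/2) · (4/3) · (5/4) · (6/5) · (7/6) · (8/7) · (9/8) · … (128 factors total). The numerators and denominators telescope so the product is an integer; carrying out the multiplication exactly gives PP(4, 4, 8) = 184225041.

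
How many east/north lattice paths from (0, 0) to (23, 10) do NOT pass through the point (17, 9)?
Number of paths = 70689190

Total paths from (0, 0) to (23, 10): C(33, 23) = 92561040. Paths through (17, 9): (paths (0, 0) → (17, 9)) × (paths (17, 9) → (23, 10)) = C(26, 17) · C(7, 6) = 3124550 · 7 = 21871850. Avoidance count = 92561040 − 21871850 = 70689190.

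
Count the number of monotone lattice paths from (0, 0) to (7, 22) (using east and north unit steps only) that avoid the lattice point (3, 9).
Number of paths = 1037180

Total paths from (0, 0) to (7, 22): C(29, 7) = 1560780. Paths through (3, 9): (paths (0, 0) → (3, 9)) × (paths (3, 9) → (7, 22)) = C(12, 3) · C(17, 4) = 220 · 2380 = 523600. Avoidance count = 1560780 − 523600 = 1037180.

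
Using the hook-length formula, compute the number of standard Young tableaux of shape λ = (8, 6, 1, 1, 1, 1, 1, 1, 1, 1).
# SYT of shape (8, 6, 1, 1, 1, 1, 1, 1, 1, 1) = 72625410

Hook-length formula: f^λ = n! / Π hook(c), product over all cells c of the Young diagram. For λ = (8, 6, 1, 1, 1, 1, 1, 1, 1, 1), n = 22 boxes. Hook lengths by row (left-to-right, top-to-bottom): [17, 8, 7, 6, 5, 4, 2, 1]; [14, 5, 4, 3, 2, 1]; [8]; [7]; [6]; [5]; [4]; [3]; [2]; [1]. Product of hooks = 15476686848000. So f^λ = 22! / 15476686848000 = 1124000727777607680000 / 15476686848000 = 72625410.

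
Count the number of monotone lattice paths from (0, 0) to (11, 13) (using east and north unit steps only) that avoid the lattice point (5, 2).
Number of paths = 2236248

Total paths from (0, 0) to (11, 13): C(24, 11) = 2496144. Paths through (5, 2): (paths (0, 0) → (5, 2)) × (paths (5, 2) → (11, 13)) = C(7, 5) · C(17, 6) = 21 · 12376 = 259896. Avoidance count = 2496144 − 259896 = 2236248.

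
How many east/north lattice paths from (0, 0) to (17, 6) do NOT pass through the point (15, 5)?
Number of paths = 54435

Total paths from (0, 0) to (17, 6): C(23, 17) = 100947. Paths through (15, 5): (paths (0, 0) → (15, 5)) × (paths (15, 5) → (17, 6)) = C(20, 15) · C(3, 2) = 15504 · 3 = 46512. Avoidance count = 100947 − 46512 = 54435.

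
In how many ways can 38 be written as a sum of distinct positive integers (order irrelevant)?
q(38) = 864

A partition into distinct parts is a strictly decreasing sequence summing to n. The recurrence d(n, m) = d(n, m−1) + d(n−m, m−1) (use part m at most once) with q(n) = d(n, n) gives q(38) = 864. (Euler's theorem: # distinct-part partitions = # odd-part partitions.)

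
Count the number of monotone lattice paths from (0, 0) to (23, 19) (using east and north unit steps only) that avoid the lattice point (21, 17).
Number of paths = 274088450520

Total paths from (0, 0) to (23, 19): C(42, 23) = 446775310800. Paths through (21, 17): (paths (0, 0) → (21, 17)) × (paths (21, 17) → (23, 19)) = C(38, 21) · C(4, 2) = 28781143380 · 6 = 172686860280. Avoidance count = 446775310800 − 172686860280 = 274088450520.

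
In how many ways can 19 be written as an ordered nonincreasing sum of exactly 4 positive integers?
p(19, 4 parts) = 54

Partitions of n into exactly k parts are in bijection with partitions of n − k into at most k parts (subtract 1 from each part). So p(19, exactly 4) = p(15, parts ≤ 4). Computing via the recurrence p(m, j) = p(m, j−1) + p(m−j, j) gives 54.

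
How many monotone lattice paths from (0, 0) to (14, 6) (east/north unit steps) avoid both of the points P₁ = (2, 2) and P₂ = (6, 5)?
Number of paths = 25572

Inclusion–exclusion. Total paths: C(20, 14) = 38760. Through P₁: C(4, 2)·C(16, 12) = 10920. Through P₂: C(11, 6)·C(9, 8) = 4158. Since P₁ is strictly southwest of P₂, a monotone path through both must visit P₁ then P₂; paths through both = C(4, 2)·C(7, 4)·C(9, 8) = 1890. Avoid both = 38760 − 10920 − 4158 + 1890 = 25572.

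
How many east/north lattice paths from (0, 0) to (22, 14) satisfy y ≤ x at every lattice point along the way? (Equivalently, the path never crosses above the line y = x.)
Number of paths = 1485507600

By the reflection principle (André's argument), the number of monotone paths to (22, 14) with n ≤ m that never go above y = x is C(36, 22) − C(36, 23) = 3796297200 − 2310789600 = 1485507600.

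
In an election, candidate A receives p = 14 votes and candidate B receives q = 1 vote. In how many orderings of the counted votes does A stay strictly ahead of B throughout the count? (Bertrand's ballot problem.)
Strict-lead orderings = 13

Total orderings of the 15 votes with 14 for A: C(15, 14) = 15. By the Bertrand ballot formula (Cycle Lemma / reflection principle), the number of orderings in which A is strictly ahead of B throughout is (p − q)/(p + q) · C(p + q, p) = (14 − 1)/(14 + 1) · 15 = 13.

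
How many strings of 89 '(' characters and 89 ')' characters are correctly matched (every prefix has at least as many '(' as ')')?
C_89 = 254224158304000796523953440778841647086547372026600

These balanced parentheses are counted by the Catalan number C_n = (1/(n + 1)) · C(2n, n). For n = 89: C_89 = (1/90) · C(178, 89) = 22880174247360071687155809670095748237789263482394000/90 = 254224158304000796523953440778841647086547372026600.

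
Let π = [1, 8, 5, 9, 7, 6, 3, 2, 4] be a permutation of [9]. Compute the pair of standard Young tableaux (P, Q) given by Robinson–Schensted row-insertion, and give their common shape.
P = [1, 2, 4] / [3, 6] / [5, 9] / [7] / [8];  Q = [1, 2, 4] / [3, 5] / [6, 9] / [7] / [8];  common shape = (3, 2, 2, 1, 1)

Row-insert the values π_1, π_2, … into P one at a time, bumping the leftmost entry strictly greater than the inserted value down to the next row. The recording tableau Q records, in position (i, j), the step at which that cell was added to P.
  Insert 1 (step 1): P = [1];  Q = [1]
  Insert 8 (step 2): P = [1, 8];  Q = [1, 2]
  Insert 5 (step 3): P = [1, 5] / [8];  Q = [1, 2] / [3]
  Insert 9 (step 4): P = [1, 5, 9] / [8];  Q = [1, 2, 4] / [3]
  Insert 7 (step 5): P = [1, 5, 7] / [8, 9];  Q = [1, 2, 4] / [3, 5]
  Insert 6 (step 6): P = [1, 5, 6] / [7, 9] / [8];  Q = [1, 2, 4] / [3, 5] / [6]
  Insert 3 (step 7): P = [1, 3, 6] / [5, 9] / [7] / [8];  Q = [1, 2, 4] / [3, 5] / [6] / [7]
  Insert 2 (step 8): P = [1, 2, 6] / [3, 9] / [5] / [7] / [8];  Q = [1, 2, 4] / [3, 5] / [6] / [7] / [8]
  Insert 4 (step 9): P = [1, 2, 4] / [3, 6] / [5, 9] / [7] / [8];  Q = [1, 2, 4] / [3, 5] / [6, 9] / [7] / [8]
Final shape: (3, 2, 2, 1, 1).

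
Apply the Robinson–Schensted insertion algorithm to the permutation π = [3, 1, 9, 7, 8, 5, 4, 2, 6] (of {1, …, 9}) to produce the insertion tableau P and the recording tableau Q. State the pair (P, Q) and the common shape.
P = [1, 2, 6] / [3, 4, 8] / [5] / [7] / [9];  Q = [1, 3, 5] / [2, 4, 9] / [6] / [7] / [8];  common shape = (3, 3, 1, 1, 1)

Row-insert the values π_1, π_2, … into P one at a time, bumping the leftmost entry strictly greater than the inserted value down to the next row. The recording tableau Q records, in position (i, j), the step at which that cell was added to P.
  Insert 3 (step 1): P = [3];  Q = [1]
  Insert 1 (step 2): P = [1] / [3];  Q = [1] / [2]
  Insert 9 (step 3): P = [1, 9] / [3];  Q = [1, 3] / [2]
  Insert 7 (step 4): P = [1, 7] / [3, 9];  Q = [1, 3] / [2, 4]
  Insert 8 (step 5): P = [1, 7, 8] / [3, 9];  Q = [1, 3, 5] / [2, 4]
  Insert 5 (step 6): P = [1, 5, 8] / [3, 7] / [9];  Q = [1, 3, 5] / [2, 4] / [6]
  Insert 4 (step 7): P = [1, 4, 8] / [3, 5] / [7] / [9];  Q = [1, 3, 5] / [2, 4] / [6] / [7]
  Insert 2 (step 8): P = [1, 2, 8] / [3, 4] / [5] / [7] / [9];  Q = [1, 3, 5] / [2, 4] / [6] / [7] / [8]
  Insert 6 (step 9): P = [1, 2, 6] / [3, 4, 8] / [5] / [7] / [9];  Q = [1, 3, 5] / [2, 4, 9] / [6] / [7] / [8]
Final shape: (3, 3, 1, 1, 1).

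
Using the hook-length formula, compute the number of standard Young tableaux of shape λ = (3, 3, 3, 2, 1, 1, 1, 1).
# SYT of shape (3, 3, 3, 2, 1, 1, 1, 1) = 35035

Hook-length formula: f^λ = n! / Π hook(c), product over all cells c of the Young diagram. For λ = (3, 3, 3, 2, 1, 1, 1, 1), n = 15 boxes. Hook lengths by row (left-to-right, top-to-bottom): [10, 5, 3]; [9, 4, 2]; [8, 3, 1]; [6, 1]; [4]; [3]; [2]; [1]. Product of hooks = 37324800. So f^λ = 15! / 37324800 = 1307674368000 / 37324800 = 35035.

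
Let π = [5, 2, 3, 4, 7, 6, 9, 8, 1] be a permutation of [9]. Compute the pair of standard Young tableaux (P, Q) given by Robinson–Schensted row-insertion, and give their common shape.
P = [1, 3, 4, 6, 8] / [2, 7, 9] / [5];  Q = [1, 3, 4, 5, 7] / [2, 6, 8] / [9];  common shape = (5, 3, 1)

Row-insert the values π_1, π_2, … into P one at a time, bumping the leftmost entry strictly greater than the inserted value down to the next row. The recording tableau Q records, in position (i, j), the step at which that cell was added to P.
  Insert 5 (step 1): P = [5];  Q = [1]
  Insert 2 (step 2): P = [2] / [5];  Q = [1] / [2]
  Insert 3 (step 3): P = [2, 3] / [5];  Q = [1, 3] / [2]
  Insert 4 (step 4): P = [2, 3, 4] / [5];  Q = [1, 3, 4] / [2]
  Insert 7 (step 5): P = [2, 3, 4, 7] / [5];  Q = [1, 3, 4, 5] / [2]
  Insert 6 (step 6): P = [2, 3, 4, 6] / [5, 7];  Q = [1, 3, 4, 5] / [2, 6]
  Insert 9 (step 7): P = [2, 3, 4, 6, 9] / [5, 7];  Q = [1, 3, 4, 5, 7] / [2, 6]
  Insert 8 (step 8): P = [2, 3, 4, 6, 8] / [5, 7, 9];  Q = [1, 3, 4, 5, 7] / [2, 6, 8]
  Insert 1 (step 9): P = [1, 3, 4, 6, 8] / [2, 7, 9] / [5];  Q = [1, 3, 4, 5, 7] / [2, 6, 8] / [9]
Final shape: (5, 3, 1).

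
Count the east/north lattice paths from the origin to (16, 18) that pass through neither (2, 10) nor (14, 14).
Number of paths = 1582909410

Inclusion–exclusion. Total paths: C(34, 16) = 2203961430. Through P₁: C(12, 2)·C(22, 14) = 21104820. Through P₂: C(28, 14)·C(6, 2) = 601749000. Since P₁ is strictly southwest of P₂, a monotone path through both must visit P₁ then P₂; paths through both = C(12, 2)·C(16, 12)·C(6, 2) = 1801800. Avoid both = 2203961430 − 21104820 − 601749000 + 1801800 = 1582909410.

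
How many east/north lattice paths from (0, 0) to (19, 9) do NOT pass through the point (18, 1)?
Number of paths = 6906729

Total paths from (0, 0) to (19, 9): C(28, 19) = 6906900. Paths through (18, 1): (paths (0, 0) → (18, 1)) × (paths (18, 1) → (19, 9)) = C(19, 18) · C(9, 1) = 19 · 9 = 171. Avoidance count = 6906900 − 171 = 6906729.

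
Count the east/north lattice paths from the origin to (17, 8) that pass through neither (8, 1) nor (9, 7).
Number of paths = 876222

Inclusion–exclusion. Total paths: C(25, 17) = 1081575. Through P₁: C(9, 8)·C(16, 9) = 102960. Through P₂: C(16, 9)·C(9, 8) = 102960. Since P₁ is strictly southwest of P₂, a monotone path through both must visit P₁ then P₂; paths through both = C(9, 8)·C(7, 1)·C(9, 8) = 567. Avoid both = 1081575 − 102960 − 102960 + 567 = 876222.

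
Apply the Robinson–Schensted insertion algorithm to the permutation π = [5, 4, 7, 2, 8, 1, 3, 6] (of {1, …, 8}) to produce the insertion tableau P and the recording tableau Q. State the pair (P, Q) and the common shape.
P = [1, 3, 6] / [2, 7, 8] / [4] / [5];  Q = [1, 3, 5] / [2, 7, 8] / [4] / [6];  common shape = (3, 3, 1, 1)

Row-insert the values π_1, π_2, … into P one at a time, bumping the leftmost entry strictly greater than the inserted value down to the next row. The recording tableau Q records, in position (i, j), the step at which that cell was added to P.
  Insert 5 (step 1): P = [5];  Q = [1]
  Insert 4 (step 2): P = [4] / [5];  Q = [1] / [2]
  Insert 7 (step 3): P = [4, 7] / [5];  Q = [1, 3] / [2]
  Insert 2 (step 4): P = [2, 7] / [4] / [5];  Q = [1, 3] / [2] / [4]
  Insert 8 (step 5): P = [2, 7, 8] / [4] / [5];  Q = [1, 3, 5] / [2] / [4]
  Insert 1 (step 6): P = [1, 7, 8] / [2] / [4] / [5];  Q = [1, 3, 5] / [2] / [4] / [6]
  Insert 3 (step 7): P = [1, 3, 8] / [2, 7] / [4] / [5];  Q = [1, 3, 5] / [2, 7] / [4] / [6]
  Insert 6 (step 8): P = [1, 3, 6] / [2, 7, 8] / [4] / [5];  Q = [1, 3, 5] / [2, 7, 8] / [4] / [6]
Final shape: (3, 3, 1, 1).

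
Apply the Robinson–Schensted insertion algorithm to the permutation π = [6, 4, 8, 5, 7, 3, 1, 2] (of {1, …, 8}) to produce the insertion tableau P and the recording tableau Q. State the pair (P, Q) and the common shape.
P = [1, 2, 7] / [3, 5] / [4, 8] / [6];  Q = [1, 3, 5] / [2, 4] / [6, 8] / [7];  common shape = (3, 2, 2, 1)

Row-insert the values π_1, π_2, … into P one at a time, bumping the leftmost entry strictly greater than the inserted value down to the next row. The recording tableau Q records, in position (i, j), the step at which that cell was added to P.
  Insert 6 (step 1): P = [6];  Q = [1]
  Insert 4 (step 2): P = [4] / [6];  Q = [1] / [2]
  Insert 8 (step 3): P = [4, 8] / [6];  Q = [1, 3] / [2]
  Insert 5 (step 4): P = [4, 5] / [6, 8];  Q = [1, 3] / [2, 4]
  Insert 7 (step 5): P = [4, 5, 7] / [6, 8];  Q = [1, 3, 5] / [2, 4]
  Insert 3 (step 6): P = [3, 5, 7] / [4, 8] / [6];  Q = [1, 3, 5] / [2, 4] / [6]
  Insert 1 (step 7): P = [1, 5, 7] / [3, 8] / [4] / [6];  Q = [1, 3, 5] / [2, 4] / [6] / [7]
  Insert 2 (step 8): P = [1, 2, 7] / [3, 5] / [4, 8] / [6];  Q = [1, 3, 5] / [2, 4] / [6, 8] / [7]
Final shape: (3, 2, 2, 1).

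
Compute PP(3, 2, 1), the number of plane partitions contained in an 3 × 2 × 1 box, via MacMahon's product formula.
PP(3, 2, 1) = 10

Evaluate the triple product over i = 1..3, j = 1..2, k = 1..1. The factors are (2/1) · (3/2) · (3/2) · (4/3) · (4/3) · (5/4). The numerators and denominators telescope so the product is an integer; carrying out the multiplication exactly gives PP(3, 2, 1) = 10.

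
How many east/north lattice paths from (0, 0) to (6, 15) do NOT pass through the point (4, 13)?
Number of paths = 39984

Total paths from (0, 0) to (6, 15): C(21, 6) = 54264. Paths through (4, 13): (paths (0, 0) → (4, 13)) × (paths (4, 13) → (6, 15)) = C(17, 4) · C(4, 2) = 2380 · 6 = 14280. Avoidance count = 54264 − 14280 = 39984.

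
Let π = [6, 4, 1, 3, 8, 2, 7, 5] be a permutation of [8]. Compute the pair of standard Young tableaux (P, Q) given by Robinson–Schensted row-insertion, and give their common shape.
P = [1, 2, 5] / [3, 7] / [4, 8] / [6];  Q = [1, 4, 5] / [2, 7] / [3, 8] / [6];  common shape = (3, 2, 2, 1)

Row-insert the values π_1, π_2, … into P one at a time, bumping the leftmost entry strictly greater than the inserted value down to the next row. The recording tableau Q records, in position (i, j), the step at which that cell was added to P.
  Insert 6 (step 1): P = [6];  Q = [1]
  Insert 4 (step 2): P = [4] / [6];  Q = [1] / [2]
  Insert 1 (step 3): P = [1] / [4] / [6];  Q = [1] / [2] / [3]
  Insert 3 (step 4): P = [1, 3] / [4] / [6];  Q = [1, 4] / [2] / [3]
  Insert 8 (step 5): P = [1, 3, 8] / [4] / [6];  Q = [1, 4, 5] / [2] / [3]
  Insert 2 (step 6): P = [1, 2, 8] / [3] / [4] / [6];  Q = [1, 4, 5] / [2] / [3] / [6]
  Insert 7 (step 7): P = [1, 2, 7] / [3, 8] / [4] / [6];  Q = [1, 4, 5] / [2, 7] / [3] / [6]
  Insert 5 (step 8): P = [1, 2, 5] / [3, 7] / [4, 8] / [6];  Q = [1, 4, 5] / [2, 7] / [3, 8] / [6]
Final shape: (3, 2, 2, 1).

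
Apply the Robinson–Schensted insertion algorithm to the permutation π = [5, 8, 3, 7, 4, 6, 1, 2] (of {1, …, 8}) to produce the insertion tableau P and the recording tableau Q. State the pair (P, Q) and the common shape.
P = [1, 2, 6] / [3, 4] / [5, 7] / [8];  Q = [1, 2, 6] / [3, 4] / [5, 8] / [7];  common shape = (3, 2, 2, 1)

Row-insert the values π_1, π_2, … into P one at a time, bumping the leftmost entry strictly greater than the inserted value down to the next row. The recording tableau Q records, in position (i, j), the step at which that cell was added to P.
  Insert 5 (step 1): P = [5];  Q = [1]
  Insert 8 (step 2): P = [5, 8];  Q = [1, 2]
  Insert 3 (step 3): P = [3, 8] / [5];  Q = [1, 2] / [3]
  Insert 7 (step 4): P = [3, 7] / [5, 8];  Q = [1, 2] / [3, 4]
  Insert 4 (step 5): P = [3, 4] / [5, 7] / [8];  Q = [1, 2] / [3, 4] / [5]
  Insert 6 (step 6): P = [3, 4, 6] / [5, 7] / [8];  Q = [1, 2, 6] / [3, 4] / [5]
  Insert 1 (step 7): P = [1, 4, 6] / [3, 7] / [5] / [8];  Q = [1, 2, 6] / [3, 4] / [5] / [7]
  Insert 2 (step 8): P = [1, 2, 6] / [3, 4] / [5, 7] / [8];  Q = [1, 2, 6] / [3, 4] / [5, 8] / [7]
Final shape: (3, 2, 2, 1).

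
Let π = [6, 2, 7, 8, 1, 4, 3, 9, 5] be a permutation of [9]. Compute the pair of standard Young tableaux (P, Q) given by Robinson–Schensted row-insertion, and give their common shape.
P = [1, 3, 5, 9] / [2, 4, 8] / [6, 7];  Q = [1, 3, 4, 8] / [2, 6, 9] / [5, 7];  common shape = (4, 3, 2)

Row-insert the values π_1, π_2, … into P one at a time, bumping the leftmost entry strictly greater than the inserted value down to the next row. The recording tableau Q records, in position (i, j), the step at which that cell was added to P.
  Insert 6 (step 1): P = [6];  Q = [1]
  Insert 2 (step 2): P = [2] / [6];  Q = [1] / [2]
  Insert 7 (step 3): P = [2, 7] / [6];  Q = [1, 3] / [2]
  Insert 8 (step 4): P = [2, 7, 8] / [6];  Q = [1, 3, 4] / [2]
  Insert 1 (step 5): P = [1, 7, 8] / [2] / [6];  Q = [1, 3, 4] / [2] / [5]
  Insert 4 (step 6): P = [1, 4, 8] / [2, 7] / [6];  Q = [1, 3, 4] / [2, 6] / [5]
  Insert 3 (step 7): P = [1, 3, 8] / [2, 4] / [6, 7];  Q = [1, 3, 4] / [2, 6] / [5, 7]
  Insert 9 (step 8): P = [1, 3, 8, 9] / [2, 4] / [6, 7];  Q = [1, 3, 4, 8] / [2, 6] / [5, 7]
  Insert 5 (step 9): P = [1, 3, 5, 9] / [2, 4, 8] / [6, 7];  Q = [1, 3, 4, 8] / [2, 6, 9] / [5, 7]
Final shape: (4, 3, 2).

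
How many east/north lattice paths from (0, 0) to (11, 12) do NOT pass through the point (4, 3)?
Number of paths = 951678

Total paths from (0, 0) to (11, 12): C(23, 11) = 1352078. Paths through (4, 3): (paths (0, 0) → (4, 3)) × (paths (4, 3) → (11, 12)) = C(7, 4) · C(16, 7) = 35 · 11440 = 400400. Avoidance count = 1352078 − 400400 = 951678.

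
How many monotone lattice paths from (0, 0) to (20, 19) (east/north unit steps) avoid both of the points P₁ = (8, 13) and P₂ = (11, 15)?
Number of paths = 61076425150

Inclusion–exclusion. Total paths: C(39, 20) = 68923264410. Through P₁: C(21, 8)·C(18, 12) = 3777588360. Through P₂: C(26, 11)·C(13, 9) = 5524204400. Since P₁ is strictly southwest of P₂, a monotone path through both must visit P₁ then P₂; paths through both = C(21, 8)·C(5, 3)·C(13, 9) = 1454953500. Avoid both = 68923264410 − 3777588360 − 5524204400 + 1454953500 = 61076425150.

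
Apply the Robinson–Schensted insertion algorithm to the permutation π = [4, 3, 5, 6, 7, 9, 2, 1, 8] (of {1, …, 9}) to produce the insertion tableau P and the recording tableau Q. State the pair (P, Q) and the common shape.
P = [1, 5, 6, 7, 8] / [2, 9] / [3] / [4];  Q = [1, 3, 4, 5, 6] / [2, 9] / [7] / [8];  common shape = (5, 2, 1, 1)

Row-insert the values π_1, π_2, … into P one at a time, bumping the leftmost entry strictly greater than the inserted value down to the next row. The recording tableau Q records, in position (i, j), the step at which that cell was added to P.
  Insert 4 (step 1): P = [4];  Q = [1]
  Insert 3 (step 2): P = [3] / [4];  Q = [1] / [2]
  Insert 5 (step 3): P = [3, 5] / [4];  Q = [1, 3] / [2]
  Insert 6 (step 4): P = [3, 5, 6] / [4];  Q = [1, 3, 4] / [2]
  Insert 7 (step 5): P = [3, 5, 6, 7] / [4];  Q = [1, 3, 4, 5] / [2]
  Insert 9 (step 6): P = [3, 5, 6, 7, 9] / [4];  Q = [1, 3, 4, 5, 6] / [2]
  Insert 2 (step 7): P = [2, 5, 6, 7, 9] / [3] / [4];  Q = [1, 3, 4, 5, 6] / [2] / [7]
  Insert 1 (step 8): P = [1, 5, 6, 7, 9] / [2] / [3] / [4];  Q = [1, 3, 4, 5, 6] / [2] / [7] / [8]
  Insert 8 (step 9): P = [1, 5, 6, 7, 8] / [2, 9] / [3] / [4];  Q = [1, 3, 4, 5, 6] / [2, 9] / [7] / [8]
Final shape: (5, 2, 1, 1).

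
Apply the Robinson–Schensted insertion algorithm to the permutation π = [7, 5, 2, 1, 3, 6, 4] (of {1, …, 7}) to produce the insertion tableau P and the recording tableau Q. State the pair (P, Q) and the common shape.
P = [1, 3, 4] / [2, 6] / [5] / [7];  Q = [1, 5, 6] / [2, 7] / [3] / [4];  common shape = (3, 2, 1, 1)

Row-insert the values π_1, π_2, … into P one at a time, bumping the leftmost entry strictly greater than the inserted value down to the next row. The recording tableau Q records, in position (i, j), the step at which that cell was added to P.
  Insert 7 (step 1): P = [7];  Q = [1]
  Insert 5 (step 2): P = [5] / [7];  Q = [1] / [2]
  Insert 2 (step 3): P = [2] / [5] / [7];  Q = [1] / [2] / [3]
  Insert 1 (step 4): P = [1] / [2] / [5] / [7];  Q = [1] / [2] / [3] / [4]
  Insert 3 (step 5): P = [1, 3] / [2] / [5] / [7];  Q = [1, 5] / [2] / [3] / [4]
  Insert 6 (step 6): P = [1, 3, 6] / [2] / [5] / [7];  Q = [1, 5, 6] / [2] / [3] / [4]
  Insert 4 (step 7): P = [1, 3, 4] / [2, 6] / [5] / [7];  Q = [1, 5, 6] / [2, 7] / [3] / [4]
Final shape: (3, 2, 1, 1).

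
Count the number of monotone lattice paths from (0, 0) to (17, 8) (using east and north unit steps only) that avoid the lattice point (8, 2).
Number of paths = 856350

Total paths from (0, 0) to (17, 8): C(25, 17) = 1081575. Paths through (8, 2): (paths (0, 0) → (8, 2)) × (paths (8, 2) → (17, 8)) = C(10, 8) · C(15, 9) = 45 · 5005 = 225225. Avoidance count = 1081575 − 225225 = 856350.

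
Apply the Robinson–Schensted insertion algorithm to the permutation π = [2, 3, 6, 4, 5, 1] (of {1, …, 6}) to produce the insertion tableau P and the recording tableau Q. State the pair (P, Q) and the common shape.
P = [1, 3, 4, 5] / [2] / [6];  Q = [1, 2, 3, 5] / [4] / [6];  common shape = (4, 1, 1)

Row-insert the values π_1, π_2, … into P one at a time, bumping the leftmost entry strictly greater than the inserted value down to the next row. The recording tableau Q records, in position (i, j), the step at which that cell was added to P.
  Insert 2 (step 1): P = [2];  Q = [1]
  Insert 3 (step 2): P = [2, 3];  Q = [1, 2]
  Insert 6 (step 3): P = [2, 3, 6];  Q = [1, 2, 3]
  Insert 4 (step 4): P = [2, 3, 4] / [6];  Q = [1, 2, 3] / [4]
  Insert 5 (step 5): P = [2, 3, 4, 5] / [6];  Q = [1, 2, 3, 5] / [4]
  Insert 1 (step 6): P = [1, 3, 4, 5] / [2] / [6];  Q = [1, 2, 3, 5] / [4] / [6]
Final shape: (4, 1, 1).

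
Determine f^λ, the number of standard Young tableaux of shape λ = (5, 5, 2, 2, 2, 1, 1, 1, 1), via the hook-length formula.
# SYT of shape (5, 5, 2, 2, 2, 1, 1, 1, 1) = 39971250

Hook-length formula: f^λ = n! / Π hook(c), product over all cells c of the Young diagram. For λ = (5, 5, 2, 2, 2, 1, 1, 1, 1), n = 20 boxes. Hook lengths by row (left-to-right, top-to-bottom): [13, 8, 4, 3, 2]; [12, 7, 3, 2, 1]; [8, 3]; [7, 2]; [6, 1]; [4]; [3]; [2]; [1]. Product of hooks = 60866297856. So f^λ = 20! / 60866297856 = 2432902008176640000 / 60866297856 = 39971250.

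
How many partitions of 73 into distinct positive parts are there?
q(73) = 40026

A partition into distinct parts is a strictly decreasing sequence summing to n. The recurrence d(n, m) = d(n, m−1) + d(n−m, m−1) (use part m at most once) with q(n) = d(n, n) gives q(73) = 40026. (Euler's theorem: # distinct-part partitions = # odd-part partitions.)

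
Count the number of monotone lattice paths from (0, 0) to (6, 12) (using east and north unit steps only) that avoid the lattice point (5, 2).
Number of paths = 18333

Total paths from (0, 0) to (6, 12): C(18, 6) = 18564. Paths through (5, 2): (paths (0, 0) → (5, 2)) × (paths (5, 2) → (6, 12)) = C(7, 5) · C(11, 1) = 21 · 11 = 231. Avoidance count = 18564 − 231 = 18333.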